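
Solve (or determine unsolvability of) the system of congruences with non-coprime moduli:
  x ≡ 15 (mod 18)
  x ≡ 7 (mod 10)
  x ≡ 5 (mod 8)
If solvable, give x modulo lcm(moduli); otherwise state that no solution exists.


Moduli 18, 10, 8 are not pairwise coprime, so CRT works modulo lcm(m_i) when all pairwise compatibility conditions hold.
Pairwise compatibility: gcd(m_i, m_j) must divide a_i - a_j for every pair.
Merge one congruence at a time:
  Start: x ≡ 15 (mod 18).
  Combine with x ≡ 7 (mod 10): gcd(18, 10) = 2; 7 - 15 = -8, which IS divisible by 2, so compatible.
    Write x = 15 + 18·t and substitute into x ≡ 7 (mod 10): 18·t ≡ 7 − 15 = -8 (mod 10).
    Divide the congruence (and modulus) by g = 2: 9·t ≡ -4 (mod 5).
    Reduce coefficients mod 5: 4·t ≡ 1 (mod 5).
    The inverse of 4 mod 5 is 4 (since 4·4 = 16 = 3·5 + 1), so t ≡ 4·1 = 4 ≡ 4 (mod 5).
    Then x = 15 + 18·4 = 87, valid modulo lcm(18, 10) = 90: x ≡ 87 (mod 90).
  Combine with x ≡ 5 (mod 8): gcd(90, 8) = 2; 5 - 87 = -82, which IS divisible by 2, so compatible.
    Write x = 87 + 90·t and substitute into x ≡ 5 (mod 8): 90·t ≡ 5 − 87 = -82 (mod 8).
    Divide the congruence (and modulus) by g = 2: 45·t ≡ -41 (mod 4).
    Reduce coefficients mod 4: 1·t ≡ 3 (mod 4).
    So t ≡ 3 (mod 4).
    Then x = 87 + 90·3 = 357, valid modulo lcm(90, 8) = 360: x ≡ 357 (mod 360).
Verify: 357 mod 18 = 15, 357 mod 10 = 7, 357 mod 8 = 5.

x ≡ 357 (mod 360).


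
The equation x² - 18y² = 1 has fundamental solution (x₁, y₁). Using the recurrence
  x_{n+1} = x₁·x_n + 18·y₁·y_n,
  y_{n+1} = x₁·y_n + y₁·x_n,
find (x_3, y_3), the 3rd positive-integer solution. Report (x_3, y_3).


Step 1: Find the fundamental solution (x₁, y₁) of x² - 18y² = 1.
  Expand √18 as a continued fraction. a₀ = ⌊√18⌋ = 4; iterate m_{k+1} = d_k·a_k − m_k, d_{k+1} = (18 − m_{k+1}²)/d_k, a_{k+1} = ⌊(a₀ + m_{k+1})/d_{k+1}⌋ (starting m₀ = 0, d₀ = 1), with convergents p_k = a_k·p_{k-1} + p_{k-2}, q_k = a_k·q_{k-1} + q_{k-2} (p₋₁ = 1, q₋₁ = 0):
  k = 0: a₀ = 4; p₀/q₀ = 4/1; p₀² − 18·q₀² = 16 − 18 = -2.
  k = 1: m = 4, d = 2, a = ⌊(4 + 4)/2⌋ = 4; p/q = (4·4 + 1)/(4·1 + 0) = 17/4; p² − 18·q² = 289 − 288 = 1.
  The first convergent with p² − 18·q² = 1 gives the fundamental solution (x₁, y₁) = (17, 4).
Step 2: Apply the recurrence (x_{n+1}, y_{n+1}) = (x₁x_n + 18y₁y_n, x₁y_n + y₁x_n) repeatedly.
  From (x_1, y_1) = (17, 4): x_2 = 17·17 + 18·4·4 = 577; y_2 = 17·4 + 4·17 = 136.
  From (x_2, y_2) = (577, 136): x_3 = 17·577 + 18·4·136 = 19601; y_3 = 17·136 + 4·577 = 4620.
Step 3: Verify x_3² - 18·y_3² = 384199201 - 384199200 = 1 (should be 1). ✓

(x_1, y_1) = (17, 4); (x_3, y_3) = (19601, 4620).


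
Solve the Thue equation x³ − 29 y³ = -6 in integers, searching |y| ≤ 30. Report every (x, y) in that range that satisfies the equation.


The equation is x³ - 29y³ = -6. For fixed y, x³ = 29·y³ − 6, so a solution requires the RHS to be a perfect cube.
Strategy: iterate y from -30 to 30, compute RHS = 29·y³ − 6, and check whether it is a (positive or negative) perfect cube.
Check small values of y:
  y = 0: RHS = -6 is not a perfect cube.
  y = 1: RHS = 23 is not a perfect cube.
  y = -1: RHS = -35 is not a perfect cube.
  y = 2: RHS = 226 is not a perfect cube.
  y = -2: RHS = -238 is not a perfect cube.
  y = 3: RHS = 777 is not a perfect cube.
  y = -3: RHS = -789 is not a perfect cube.
Continuing the search up to |y| = 30 finds no solutions either.
No (x, y) in the scanned range satisfies the equation.

No integer solutions with |y| ≤ 30.


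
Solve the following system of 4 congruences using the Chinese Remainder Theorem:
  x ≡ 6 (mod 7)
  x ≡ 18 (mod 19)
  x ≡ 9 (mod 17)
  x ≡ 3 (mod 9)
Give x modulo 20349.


Product of moduli M = 7 · 19 · 17 · 9 = 20349.
Merge one congruence at a time:
  Start: x ≡ 6 (mod 7).
  Combine with x ≡ 18 (mod 19); new modulus lcm = 133.
    Write x = 6 + 7·t and substitute into x ≡ 18 (mod 19): 7·t ≡ 18 − 6 = 12 (mod 19).
    The inverse of 7 mod 19 is 11 (since 7·11 = 77 = 4·19 + 1), so t ≡ 11·12 = 132 ≡ 18 (mod 19).
    Then x = 6 + 7·18 = 132, valid modulo lcm(7, 19) = 133: x ≡ 132 (mod 133).
  Combine with x ≡ 9 (mod 17); new modulus lcm = 2261.
    Write x = 132 + 133·t and substitute into x ≡ 9 (mod 17): 133·t ≡ 9 − 132 = -123 (mod 17).
    Reduce coefficients mod 17: 14·t ≡ 13 (mod 17).
    The inverse of 14 mod 17 is 11 (since 14·11 = 154 = 9·17 + 1), so t ≡ 11·13 = 143 ≡ 7 (mod 17).
    Then x = 132 + 133·7 = 1063, valid modulo lcm(133, 17) = 2261: x ≡ 1063 (mod 2261).
  Combine with x ≡ 3 (mod 9); new modulus lcm = 20349.
    Write x = 1063 + 2261·t and substitute into x ≡ 3 (mod 9): 2261·t ≡ 3 − 1063 = -1060 (mod 9).
    Reduce coefficients mod 9: 2·t ≡ 2 (mod 9).
    The inverse of 2 mod 9 is 5 (since 2·5 = 10 = 1·9 + 1), so t ≡ 5·2 = 10 ≡ 1 (mod 9).
    Then x = 1063 + 2261·1 = 3324, valid modulo lcm(2261, 9) = 20349: x ≡ 3324 (mod 20349).
Verify against each original: 3324 mod 7 = 6, 3324 mod 19 = 18, 3324 mod 17 = 9, 3324 mod 9 = 3.

x ≡ 3324 (mod 20349).


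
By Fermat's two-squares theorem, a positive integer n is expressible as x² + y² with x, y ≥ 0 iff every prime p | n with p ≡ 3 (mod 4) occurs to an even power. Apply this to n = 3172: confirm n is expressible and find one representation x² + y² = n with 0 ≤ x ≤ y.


Step 1: Factor n = 3172 = 2^2 · 13 · 61.
Step 2: Check the mod-4 condition on each prime factor: 2 = 2 (special); 13 ≡ 1 (mod 4), exponent 1; 61 ≡ 1 (mod 4), exponent 1.
All primes ≡ 3 (mod 4) appear to even exponent (or don't appear), so by the two-squares theorem n IS expressible as a sum of two squares.
Step 3: Build a representation. Group n = k² · m with k = 2 and m = 13 · 61 = 793 (a product of primes ≡ 1 (mod 4)); a representation of m scales to one of n via (k·x)² + (k·y)² = k²(x² + y²). Each prime p ≡ 1 (mod 4) is itself a sum of two squares; find a² by testing p − a² for a perfect square:
  13: 13 − 1² = 12, 13 − 2² = 9 = 3² ⇒ 13 = 2² + 3².
  61: 61 − 1² = 60, 61 − 2² = 57, 61 − 3² = 52, 61 − 4² = 45, 61 − 5² = 36 = 6² ⇒ 61 = 5² + 6².
  Combine using the Brahmagupta–Fibonacci identity (a² + b²)(c² + d²) = (ac − bd)² + (ad + bc)² = (ac + bd)² + (ad − bc)²:
  13 · 61 = 793: from (2² + 3²)(5² + 6²), take (2·5 − 3·6, 2·6 + 3·5) = (10 − 18, 12 + 15) = (-8, 27); dropping signs (only squares matter) gives (8, 27); check 8² + 27² = 64 + 729 = 793 ✓.
  Scale by k = 2: (2·8, 2·27) = (16, 54).
Step 4: Order so x ≤ y and verify: 16² + 54² = 256 + 2916 = 3172 = n. ✓

n = 3172 = 16² + 54² (one valid representation with x ≤ y).


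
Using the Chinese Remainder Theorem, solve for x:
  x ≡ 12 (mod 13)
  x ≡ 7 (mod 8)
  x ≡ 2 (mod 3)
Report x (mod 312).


Moduli 13, 8, 3 are pairwise coprime; by CRT there is a unique solution modulo M = 13 · 8 · 3 = 312.
Solve pairwise, accumulating the modulus:
  Start with x ≡ 12 (mod 13).
  Combine with x ≡ 7 (mod 8): since gcd(13, 8) = 1, we get a unique residue mod 104.
    Write x = 12 + 13·t and substitute into x ≡ 7 (mod 8): 13·t ≡ 7 − 12 = -5 (mod 8).
    Reduce coefficients mod 8: 5·t ≡ 3 (mod 8).
    The inverse of 5 mod 8 is 5 (since 5·5 = 25 = 3·8 + 1), so t ≡ 5·3 = 15 ≡ 7 (mod 8).
    Then x = 12 + 13·7 = 103, valid modulo lcm(13, 8) = 104: x ≡ 103 (mod 104).
  Combine with x ≡ 2 (mod 3): since gcd(104, 3) = 1, we get a unique residue mod 312.
    Write x = 103 + 104·t and substitute into x ≡ 2 (mod 3): 104·t ≡ 2 − 103 = -101 (mod 3).
    Reduce coefficients mod 3: 2·t ≡ 1 (mod 3).
    The inverse of 2 mod 3 is 2 (since 2·2 = 4 = 1·3 + 1), so t ≡ 2·1 = 2 ≡ 2 (mod 3).
    Then x = 103 + 104·2 = 311, valid modulo lcm(104, 3) = 312: x ≡ 311 (mod 312).
Verify: 311 mod 13 = 12 ✓, 311 mod 8 = 7 ✓, 311 mod 3 = 2 ✓.

x ≡ 311 (mod 312).


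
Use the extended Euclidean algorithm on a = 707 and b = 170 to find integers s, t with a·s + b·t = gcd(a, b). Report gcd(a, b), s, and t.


Euclidean algorithm on (707, 170) — divide until remainder is 0:
  707 = 4 · 170 + 27
  170 = 6 · 27 + 8
  27 = 3 · 8 + 3
  8 = 2 · 3 + 2
  3 = 1 · 2 + 1
  2 = 2 · 1 + 0
gcd(707, 170) = 1.
Track Bezout coefficients alongside the remainders: start with r₀ = 707 = a·1 + b·0 (s = 1, t = 0) and r₁ = 170 = a·0 + b·1 (s = 0, t = 1); each new remainder r_{k+1} = r_{k-1} − q_k·r_k inherits s_{k+1} = s_{k-1} − q_k·s_k, t_{k+1} = t_{k-1} − q_k·t_k, so r_k = a·s_k + b·t_k at every step:
  q = 4: r = 27, s = 1 − 4·0 = 1, t = 0 − 4·1 = -4  (check: 707·1 + 170·(-4) = 27)
  q = 6: r = 8, s = 0 − 6·1 = -6, t = 1 − 6·(-4) = 25  (check: 707·(-6) + 170·25 = 8)
  q = 3: r = 3, s = 1 − 3·(-6) = 19, t = -4 − 3·25 = -79  (check: 707·19 + 170·(-79) = 3)
  q = 2: r = 2, s = -6 − 2·19 = -44, t = 25 − 2·(-79) = 183  (check: 707·(-44) + 170·183 = 2)
  q = 1: r = 1, s = 19 − 1·(-44) = 63, t = -79 − 1·183 = -262  (check: 707·63 + 170·(-262) = 1)
The row with r = 1 (the gcd) gives the Bezout coefficients s = 63, t = -262.
Result: 707 · (63) + 170 · (-262) = 1.

gcd(707, 170) = 1; s = 63, t = -262 (check: 707·63 + 170·(-262) = 1).


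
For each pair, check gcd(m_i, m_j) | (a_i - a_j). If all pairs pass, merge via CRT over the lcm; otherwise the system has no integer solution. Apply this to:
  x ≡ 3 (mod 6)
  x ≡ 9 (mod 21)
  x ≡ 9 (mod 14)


Moduli 6, 21, 14 are not pairwise coprime, so CRT works modulo lcm(m_i) when all pairwise compatibility conditions hold.
Pairwise compatibility: gcd(m_i, m_j) must divide a_i - a_j for every pair.
Merge one congruence at a time:
  Start: x ≡ 3 (mod 6).
  Combine with x ≡ 9 (mod 21): gcd(6, 21) = 3; 9 - 3 = 6, which IS divisible by 3, so compatible.
    Write x = 3 + 6·t and substitute into x ≡ 9 (mod 21): 6·t ≡ 9 − 3 = 6 (mod 21).
    Divide the congruence (and modulus) by g = 3: 2·t ≡ 2 (mod 7).
    The inverse of 2 mod 7 is 4 (since 2·4 = 8 = 1·7 + 1), so t ≡ 4·2 = 8 ≡ 1 (mod 7).
    Then x = 3 + 6·1 = 9, valid modulo lcm(6, 21) = 42: x ≡ 9 (mod 42).
  Combine with x ≡ 9 (mod 14): gcd(42, 14) = 14; 9 - 9 = 0, which IS divisible by 14, so compatible.
    Write x = 9 + 42·t and substitute into x ≡ 9 (mod 14): 42·t ≡ 9 − 9 = 0 (mod 14).
    Divide the congruence (and modulus) by g = 14: 3·t ≡ 0 (mod 1).
    Modulo 1 every t works; take t = 0.
    Then x = 9 + 42·0 = 9, valid modulo lcm(42, 14) = 42: x ≡ 9 (mod 42).
Verify: 9 mod 6 = 3, 9 mod 21 = 9, 9 mod 14 = 9.

x ≡ 9 (mod 42).


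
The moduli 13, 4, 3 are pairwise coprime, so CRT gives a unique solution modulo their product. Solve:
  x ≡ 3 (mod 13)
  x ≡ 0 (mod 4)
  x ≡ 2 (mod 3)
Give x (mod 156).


Moduli 13, 4, 3 are pairwise coprime; by CRT there is a unique solution modulo M = 13 · 4 · 3 = 156.
Solve pairwise, accumulating the modulus:
  Start with x ≡ 3 (mod 13).
  Combine with x ≡ 0 (mod 4): since gcd(13, 4) = 1, we get a unique residue mod 52.
    Write x = 3 + 13·t and substitute into x ≡ 0 (mod 4): 13·t ≡ 0 − 3 = -3 (mod 4).
    Reduce coefficients mod 4: 1·t ≡ 1 (mod 4).
    So t ≡ 1 (mod 4).
    Then x = 3 + 13·1 = 16, valid modulo lcm(13, 4) = 52: x ≡ 16 (mod 52).
  Combine with x ≡ 2 (mod 3): since gcd(52, 3) = 1, we get a unique residue mod 156.
    Write x = 16 + 52·t and substitute into x ≡ 2 (mod 3): 52·t ≡ 2 − 16 = -14 (mod 3).
    Reduce coefficients mod 3: 1·t ≡ 1 (mod 3).
    So t ≡ 1 (mod 3).
    Then x = 16 + 52·1 = 68, valid modulo lcm(52, 3) = 156: x ≡ 68 (mod 156).
Verify: 68 mod 13 = 3 ✓, 68 mod 4 = 0 ✓, 68 mod 3 = 2 ✓.

x ≡ 68 (mod 156).


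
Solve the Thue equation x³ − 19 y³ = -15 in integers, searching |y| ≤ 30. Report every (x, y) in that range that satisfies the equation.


The equation is x³ - 19y³ = -15. For fixed y, x³ = 19·y³ − 15, so a solution requires the RHS to be a perfect cube.
Strategy: iterate y from -30 to 30, compute RHS = 19·y³ − 15, and check whether it is a (positive or negative) perfect cube.
Check small values of y:
  y = 0: RHS = -15 is not a perfect cube.
  y = 1: RHS = 4 is not a perfect cube.
  y = -1: RHS = -34 is not a perfect cube.
  y = 2: RHS = 137 is not a perfect cube.
  y = -2: RHS = -167 is not a perfect cube.
  y = 3: RHS = 498 is not a perfect cube.
  y = -3: RHS = -528 is not a perfect cube.
Continuing the search up to |y| = 30 finds no solutions either.
No (x, y) in the scanned range satisfies the equation.

No integer solutions with |y| ≤ 30.


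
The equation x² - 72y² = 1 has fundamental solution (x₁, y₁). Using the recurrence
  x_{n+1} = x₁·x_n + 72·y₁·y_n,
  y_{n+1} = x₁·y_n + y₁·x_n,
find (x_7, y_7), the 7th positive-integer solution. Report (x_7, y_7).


Step 1: Find the fundamental solution (x₁, y₁) of x² - 72y² = 1.
  Expand √72 as a continued fraction. a₀ = ⌊√72⌋ = 8; iterate m_{k+1} = d_k·a_k − m_k, d_{k+1} = (72 − m_{k+1}²)/d_k, a_{k+1} = ⌊(a₀ + m_{k+1})/d_{k+1}⌋ (starting m₀ = 0, d₀ = 1), with convergents p_k = a_k·p_{k-1} + p_{k-2}, q_k = a_k·q_{k-1} + q_{k-2} (p₋₁ = 1, q₋₁ = 0):
  k = 0: a₀ = 8; p₀/q₀ = 8/1; p₀² − 72·q₀² = 64 − 72 = -8.
  k = 1: m = 8, d = 8, a = ⌊(8 + 8)/8⌋ = 2; p/q = (2·8 + 1)/(2·1 + 0) = 17/2; p² − 72·q² = 289 − 288 = 1.
  The first convergent with p² − 72·q² = 1 gives the fundamental solution (x₁, y₁) = (17, 2).
Step 2: Apply the recurrence (x_{n+1}, y_{n+1}) = (x₁x_n + 72y₁y_n, x₁y_n + y₁x_n) repeatedly.
  From (x_1, y_1) = (17, 2): x_2 = 17·17 + 72·2·2 = 577; y_2 = 17·2 + 2·17 = 68.
  From (x_2, y_2) = (577, 68): x_3 = 17·577 + 72·2·68 = 19601; y_3 = 17·68 + 2·577 = 2310.
  From (x_3, y_3) = (19601, 2310): x_4 = 17·19601 + 72·2·2310 = 665857; y_4 = 17·2310 + 2·19601 = 78472.
  From (x_4, y_4) = (665857, 78472): x_5 = 17·665857 + 72·2·78472 = 22619537; y_5 = 17·78472 + 2·665857 = 2665738.
  From (x_5, y_5) = (22619537, 2665738): x_6 = 17·22619537 + 72·2·2665738 = 768398401; y_6 = 17·2665738 + 2·22619537 = 90556620.
  From (x_6, y_6) = (768398401, 90556620): x_7 = 17·768398401 + 72·2·90556620 = 26102926097; y_7 = 17·90556620 + 2·768398401 = 3076259342.
Step 3: Verify x_7² - 72·y_7² = 681362750825443653409 - 681362750825443653408 = 1 (should be 1). ✓

(x_1, y_1) = (17, 2); (x_7, y_7) = (26102926097, 3076259342).


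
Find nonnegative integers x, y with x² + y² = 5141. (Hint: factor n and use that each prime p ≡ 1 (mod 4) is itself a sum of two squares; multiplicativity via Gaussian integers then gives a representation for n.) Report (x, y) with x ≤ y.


Step 1: Factor n = 5141 = 53 · 97.
Step 2: Check the mod-4 condition on each prime factor: 53 ≡ 1 (mod 4), exponent 1; 97 ≡ 1 (mod 4), exponent 1.
All primes ≡ 3 (mod 4) appear to even exponent (or don't appear), so by the two-squares theorem n IS expressible as a sum of two squares.
Step 3: Build a representation. Here n = 53 · 97 is a product of primes ≡ 1 (mod 4). Each prime p ≡ 1 (mod 4) is itself a sum of two squares; find a² by testing p − a² for a perfect square:
  53: 53 − 1² = 52, 53 − 2² = 49 = 7² ⇒ 53 = 2² + 7².
  97: 97 − 1² = 96, 97 − 2² = 93, 97 − 3² = 88, 97 − 4² = 81 = 9² ⇒ 97 = 4² + 9².
  Combine using the Brahmagupta–Fibonacci identity (a² + b²)(c² + d²) = (ac − bd)² + (ad + bc)² = (ac + bd)² + (ad − bc)²:
  53 · 97 = 5141: from (2² + 7²)(4² + 9²), take (2·4 − 7·9, 2·9 + 7·4) = (8 − 63, 18 + 28) = (-55, 46); dropping signs (only squares matter) gives (55, 46); check 55² + 46² = 3025 + 2116 = 5141 ✓.
Step 4: Order so x ≤ y and verify: 46² + 55² = 2116 + 3025 = 5141 = n. ✓

n = 5141 = 46² + 55² (one valid representation with x ≤ y).


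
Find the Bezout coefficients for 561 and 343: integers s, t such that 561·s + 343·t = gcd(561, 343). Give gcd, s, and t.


Euclidean algorithm on (561, 343) — divide until remainder is 0:
  561 = 1 · 343 + 218
  343 = 1 · 218 + 125
  218 = 1 · 125 + 93
  125 = 1 · 93 + 32
  93 = 2 · 32 + 29
  32 = 1 · 29 + 3
  29 = 9 · 3 + 2
  3 = 1 · 2 + 1
  2 = 2 · 1 + 0
gcd(561, 343) = 1.
Track Bezout coefficients alongside the remainders: start with r₀ = 561 = a·1 + b·0 (s = 1, t = 0) and r₁ = 343 = a·0 + b·1 (s = 0, t = 1); each new remainder r_{k+1} = r_{k-1} − q_k·r_k inherits s_{k+1} = s_{k-1} − q_k·s_k, t_{k+1} = t_{k-1} − q_k·t_k, so r_k = a·s_k + b·t_k at every step:
  q = 1: r = 218, s = 1 − 1·0 = 1, t = 0 − 1·1 = -1  (check: 561·1 + 343·(-1) = 218)
  q = 1: r = 125, s = 0 − 1·1 = -1, t = 1 − 1·(-1) = 2  (check: 561·(-1) + 343·2 = 125)
  q = 1: r = 93, s = 1 − 1·(-1) = 2, t = -1 − 1·2 = -3  (check: 561·2 + 343·(-3) = 93)
  q = 1: r = 32, s = -1 − 1·2 = -3, t = 2 − 1·(-3) = 5  (check: 561·(-3) + 343·5 = 32)
  q = 2: r = 29, s = 2 − 2·(-3) = 8, t = -3 − 2·5 = -13  (check: 561·8 + 343·(-13) = 29)
  q = 1: r = 3, s = -3 − 1·8 = -11, t = 5 − 1·(-13) = 18  (check: 561·(-11) + 343·18 = 3)
  q = 9: r = 2, s = 8 − 9·(-11) = 107, t = -13 − 9·18 = -175  (check: 561·107 + 343·(-175) = 2)
  q = 1: r = 1, s = -11 − 1·107 = -118, t = 18 − 1·(-175) = 193  (check: 561·(-118) + 343·193 = 1)
The row with r = 1 (the gcd) gives the Bezout coefficients s = -118, t = 193.
Result: 561 · (-118) + 343 · (193) = 1.

gcd(561, 343) = 1; s = -118, t = 193 (check: 561·(-118) + 343·193 = 1).


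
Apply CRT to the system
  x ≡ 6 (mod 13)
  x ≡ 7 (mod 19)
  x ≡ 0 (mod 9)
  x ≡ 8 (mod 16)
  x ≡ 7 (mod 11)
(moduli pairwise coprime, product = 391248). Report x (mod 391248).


Product of moduli M = 13 · 19 · 9 · 16 · 11 = 391248.
Merge one congruence at a time:
  Start: x ≡ 6 (mod 13).
  Combine with x ≡ 7 (mod 19); new modulus lcm = 247.
    Write x = 6 + 13·t and substitute into x ≡ 7 (mod 19): 13·t ≡ 7 − 6 = 1 (mod 19).
    The inverse of 13 mod 19 is 3 (since 13·3 = 39 = 2·19 + 1), so t ≡ 3·1 = 3 ≡ 3 (mod 19).
    Then x = 6 + 13·3 = 45, valid modulo lcm(13, 19) = 247: x ≡ 45 (mod 247).
  Combine with x ≡ 0 (mod 9); new modulus lcm = 2223.
    Write x = 45 + 247·t and substitute into x ≡ 0 (mod 9): 247·t ≡ 0 − 45 = -45 (mod 9).
    Reduce coefficients mod 9: 4·t ≡ 0 (mod 9).
    The inverse of 4 mod 9 is 7 (since 4·7 = 28 = 3·9 + 1), so t ≡ 7·0 = 0 ≡ 0 (mod 9).
    Then x = 45 + 247·0 = 45, valid modulo lcm(247, 9) = 2223: x ≡ 45 (mod 2223).
  Combine with x ≡ 8 (mod 16); new modulus lcm = 35568.
    Write x = 45 + 2223·t and substitute into x ≡ 8 (mod 16): 2223·t ≡ 8 − 45 = -37 (mod 16).
    Reduce coefficients mod 16: 15·t ≡ 11 (mod 16).
    The inverse of 15 mod 16 is 15 (since 15·15 = 225 = 14·16 + 1), so t ≡ 15·11 = 165 ≡ 5 (mod 16).
    Then x = 45 + 2223·5 = 11160, valid modulo lcm(2223, 16) = 35568: x ≡ 11160 (mod 35568).
  Combine with x ≡ 7 (mod 11); new modulus lcm = 391248.
    Write x = 11160 + 35568·t and substitute into x ≡ 7 (mod 11): 35568·t ≡ 7 − 11160 = -11153 (mod 11).
    Reduce coefficients mod 11: 5·t ≡ 1 (mod 11).
    The inverse of 5 mod 11 is 9 (since 5·9 = 45 = 4·11 + 1), so t ≡ 9·1 = 9 ≡ 9 (mod 11).
    Then x = 11160 + 35568·9 = 331272, valid modulo lcm(35568, 11) = 391248: x ≡ 331272 (mod 391248).
Verify against each original: 331272 mod 13 = 6, 331272 mod 19 = 7, 331272 mod 9 = 0, 331272 mod 16 = 8, 331272 mod 11 = 7.

x ≡ 331272 (mod 391248).


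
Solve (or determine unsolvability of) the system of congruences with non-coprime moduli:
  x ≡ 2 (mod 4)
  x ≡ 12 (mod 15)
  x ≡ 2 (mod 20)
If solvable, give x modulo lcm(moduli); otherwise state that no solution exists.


Moduli 4, 15, 20 are not pairwise coprime, so CRT works modulo lcm(m_i) when all pairwise compatibility conditions hold.
Pairwise compatibility: gcd(m_i, m_j) must divide a_i - a_j for every pair.
Merge one congruence at a time:
  Start: x ≡ 2 (mod 4).
  Combine with x ≡ 12 (mod 15): gcd(4, 15) = 1; 12 - 2 = 10, which IS divisible by 1, so compatible.
    Write x = 2 + 4·t and substitute into x ≡ 12 (mod 15): 4·t ≡ 12 − 2 = 10 (mod 15).
    The inverse of 4 mod 15 is 4 (since 4·4 = 16 = 1·15 + 1), so t ≡ 4·10 = 40 ≡ 10 (mod 15).
    Then x = 2 + 4·10 = 42, valid modulo lcm(4, 15) = 60: x ≡ 42 (mod 60).
  Combine with x ≡ 2 (mod 20): gcd(60, 20) = 20; 2 - 42 = -40, which IS divisible by 20, so compatible.
    Write x = 42 + 60·t and substitute into x ≡ 2 (mod 20): 60·t ≡ 2 − 42 = -40 (mod 20).
    Divide the congruence (and modulus) by g = 20: 3·t ≡ -2 (mod 1).
    Modulo 1 every t works; take t = 0.
    Then x = 42 + 60·0 = 42, valid modulo lcm(60, 20) = 60: x ≡ 42 (mod 60).
Verify: 42 mod 4 = 2, 42 mod 15 = 12, 42 mod 20 = 2.

x ≡ 42 (mod 60).


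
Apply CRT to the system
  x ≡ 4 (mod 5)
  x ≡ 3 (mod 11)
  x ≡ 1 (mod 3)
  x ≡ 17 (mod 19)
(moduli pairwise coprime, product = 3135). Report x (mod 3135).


Product of moduli M = 5 · 11 · 3 · 19 = 3135.
Merge one congruence at a time:
  Start: x ≡ 4 (mod 5).
  Combine with x ≡ 3 (mod 11); new modulus lcm = 55.
    Write x = 4 + 5·t and substitute into x ≡ 3 (mod 11): 5·t ≡ 3 − 4 = -1 (mod 11).
    Reduce coefficients mod 11: 5·t ≡ 10 (mod 11).
    The inverse of 5 mod 11 is 9 (since 5·9 = 45 = 4·11 + 1), so t ≡ 9·10 = 90 ≡ 2 (mod 11).
    Then x = 4 + 5·2 = 14, valid modulo lcm(5, 11) = 55: x ≡ 14 (mod 55).
  Combine with x ≡ 1 (mod 3); new modulus lcm = 165.
    Write x = 14 + 55·t and substitute into x ≡ 1 (mod 3): 55·t ≡ 1 − 14 = -13 (mod 3).
    Reduce coefficients mod 3: 1·t ≡ 2 (mod 3).
    So t ≡ 2 (mod 3).
    Then x = 14 + 55·2 = 124, valid modulo lcm(55, 3) = 165: x ≡ 124 (mod 165).
  Combine with x ≡ 17 (mod 19); new modulus lcm = 3135.
    Write x = 124 + 165·t and substitute into x ≡ 17 (mod 19): 165·t ≡ 17 − 124 = -107 (mod 19).
    Reduce coefficients mod 19: 13·t ≡ 7 (mod 19).
    The inverse of 13 mod 19 is 3 (since 13·3 = 39 = 2·19 + 1), so t ≡ 3·7 = 21 ≡ 2 (mod 19).
    Then x = 124 + 165·2 = 454, valid modulo lcm(165, 19) = 3135: x ≡ 454 (mod 3135).
Verify against each original: 454 mod 5 = 4, 454 mod 11 = 3, 454 mod 3 = 1, 454 mod 19 = 17.

x ≡ 454 (mod 3135).


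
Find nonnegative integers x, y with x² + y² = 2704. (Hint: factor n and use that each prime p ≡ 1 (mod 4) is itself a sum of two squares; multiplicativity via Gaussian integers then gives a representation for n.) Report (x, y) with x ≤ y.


Step 1: Factor n = 2704 = 2^4 · 13^2.
Step 2: Check the mod-4 condition on each prime factor: 2 = 2 (special); 13 ≡ 1 (mod 4), exponent 2.
All primes ≡ 3 (mod 4) appear to even exponent (or don't appear), so by the two-squares theorem n IS expressible as a sum of two squares.
Step 3: Build a representation. Group n = k² · m with k = 4 and m = 13 · 13 = 169 (a product of primes ≡ 1 (mod 4)); a representation of m scales to one of n via (k·x)² + (k·y)² = k²(x² + y²). Each prime p ≡ 1 (mod 4) is itself a sum of two squares; find a² by testing p − a² for a perfect square:
  13: 13 − 1² = 12, 13 − 2² = 9 = 3² ⇒ 13 = 2² + 3².
  Combine using the Brahmagupta–Fibonacci identity (a² + b²)(c² + d²) = (ac − bd)² + (ad + bc)² = (ac + bd)² + (ad − bc)²:
  13 · 13 = 169: from (2² + 3²)(2² + 3²), take (2·2 − 3·3, 2·3 + 3·2) = (4 − 9, 6 + 6) = (-5, 12); dropping signs (only squares matter) gives (5, 12); check 5² + 12² = 25 + 144 = 169 ✓.
  Scale by k = 4: (4·5, 4·12) = (20, 48).
Step 4: Order so x ≤ y and verify: 20² + 48² = 400 + 2304 = 2704 = n. ✓

n = 2704 = 20² + 48² (one valid representation with x ≤ y).


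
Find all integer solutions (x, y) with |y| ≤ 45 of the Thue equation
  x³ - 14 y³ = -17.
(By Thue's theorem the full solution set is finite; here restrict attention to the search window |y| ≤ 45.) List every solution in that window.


The equation is x³ - 14y³ = -17. For fixed y, x³ = 14·y³ − 17, so a solution requires the RHS to be a perfect cube.
Strategy: iterate y from -45 to 45, compute RHS = 14·y³ − 17, and check whether it is a (positive or negative) perfect cube.
Check small values of y:
  y = 0: RHS = -17 is not a perfect cube.
  y = 1: RHS = -3 is not a perfect cube.
  y = -1: RHS = -31 is not a perfect cube.
  y = 2: RHS = 95 is not a perfect cube.
  y = -2: RHS = -129 is not a perfect cube.
  y = 3: RHS = 361 is not a perfect cube.
  y = -3: RHS = -395 is not a perfect cube.
Continuing the search up to |y| = 45 finds no solutions either.
No (x, y) in the scanned range satisfies the equation.

No integer solutions with |y| ≤ 45.


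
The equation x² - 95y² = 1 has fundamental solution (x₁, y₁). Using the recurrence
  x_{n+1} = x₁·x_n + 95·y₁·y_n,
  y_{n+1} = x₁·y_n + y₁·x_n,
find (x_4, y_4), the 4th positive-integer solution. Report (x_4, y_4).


Step 1: Find the fundamental solution (x₁, y₁) of x² - 95y² = 1.
  Expand √95 as a continued fraction. a₀ = ⌊√95⌋ = 9; iterate m_{k+1} = d_k·a_k − m_k, d_{k+1} = (95 − m_{k+1}²)/d_k, a_{k+1} = ⌊(a₀ + m_{k+1})/d_{k+1}⌋ (starting m₀ = 0, d₀ = 1), with convergents p_k = a_k·p_{k-1} + p_{k-2}, q_k = a_k·q_{k-1} + q_{k-2} (p₋₁ = 1, q₋₁ = 0):
  k = 0: a₀ = 9; p₀/q₀ = 9/1; p₀² − 95·q₀² = 81 − 95 = -14.
  k = 1: m = 9, d = 14, a = ⌊(9 + 9)/14⌋ = 1; p/q = (1·9 + 1)/(1·1 + 0) = 10/1; p² − 95·q² = 100 − 95 = 5.
  k = 2: m = 5, d = 5, a = ⌊(9 + 5)/5⌋ = 2; p/q = (2·10 + 9)/(2·1 + 1) = 29/3; p² − 95·q² = 841 − 855 = -14.
  k = 3: m = 5, d = 14, a = ⌊(9 + 5)/14⌋ = 1; p/q = (1·29 + 10)/(1·3 + 1) = 39/4; p² − 95·q² = 1521 − 1520 = 1.
  The first convergent with p² − 95·q² = 1 gives the fundamental solution (x₁, y₁) = (39, 4).
Step 2: Apply the recurrence (x_{n+1}, y_{n+1}) = (x₁x_n + 95y₁y_n, x₁y_n + y₁x_n) repeatedly.
  From (x_1, y_1) = (39, 4): x_2 = 39·39 + 95·4·4 = 3041; y_2 = 39·4 + 4·39 = 312.
  From (x_2, y_2) = (3041, 312): x_3 = 39·3041 + 95·4·312 = 237159; y_3 = 39·312 + 4·3041 = 24332.
  From (x_3, y_3) = (237159, 24332): x_4 = 39·237159 + 95·4·24332 = 18495361; y_4 = 39·24332 + 4·237159 = 1897584.
Step 3: Verify x_4² - 95·y_4² = 342078378520321 - 342078378520320 = 1 (should be 1). ✓

(x_1, y_1) = (39, 4); (x_4, y_4) = (18495361, 1897584).


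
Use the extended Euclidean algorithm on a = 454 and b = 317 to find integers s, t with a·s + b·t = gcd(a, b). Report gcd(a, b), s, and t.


Euclidean algorithm on (454, 317) — divide until remainder is 0:
  454 = 1 · 317 + 137
  317 = 2 · 137 + 43
  137 = 3 · 43 + 8
  43 = 5 · 8 + 3
  8 = 2 · 3 + 2
  3 = 1 · 2 + 1
  2 = 2 · 1 + 0
gcd(454, 317) = 1.
Track Bezout coefficients alongside the remainders: start with r₀ = 454 = a·1 + b·0 (s = 1, t = 0) and r₁ = 317 = a·0 + b·1 (s = 0, t = 1); each new remainder r_{k+1} = r_{k-1} − q_k·r_k inherits s_{k+1} = s_{k-1} − q_k·s_k, t_{k+1} = t_{k-1} − q_k·t_k, so r_k = a·s_k + b·t_k at every step:
  q = 1: r = 137, s = 1 − 1·0 = 1, t = 0 − 1·1 = -1  (check: 454·1 + 317·(-1) = 137)
  q = 2: r = 43, s = 0 − 2·1 = -2, t = 1 − 2·(-1) = 3  (check: 454·(-2) + 317·3 = 43)
  q = 3: r = 8, s = 1 − 3·(-2) = 7, t = -1 − 3·3 = -10  (check: 454·7 + 317·(-10) = 8)
  q = 5: r = 3, s = -2 − 5·7 = -37, t = 3 − 5·(-10) = 53  (check: 454·(-37) + 317·53 = 3)
  q = 2: r = 2, s = 7 − 2·(-37) = 81, t = -10 − 2·53 = -116  (check: 454·81 + 317·(-116) = 2)
  q = 1: r = 1, s = -37 − 1·81 = -118, t = 53 − 1·(-116) = 169  (check: 454·(-118) + 317·169 = 1)
The row with r = 1 (the gcd) gives the Bezout coefficients s = -118, t = 169.
Result: 454 · (-118) + 317 · (169) = 1.

gcd(454, 317) = 1; s = -118, t = 169 (check: 454·(-118) + 317·169 = 1).


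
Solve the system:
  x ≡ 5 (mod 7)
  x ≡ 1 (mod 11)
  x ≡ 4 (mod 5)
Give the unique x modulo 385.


Moduli 7, 11, 5 are pairwise coprime; by CRT there is a unique solution modulo M = 7 · 11 · 5 = 385.
Solve pairwise, accumulating the modulus:
  Start with x ≡ 5 (mod 7).
  Combine with x ≡ 1 (mod 11): since gcd(7, 11) = 1, we get a unique residue mod 77.
    Write x = 5 + 7·t and substitute into x ≡ 1 (mod 11): 7·t ≡ 1 − 5 = -4 (mod 11).
    Reduce coefficients mod 11: 7·t ≡ 7 (mod 11).
    The inverse of 7 mod 11 is 8 (since 7·8 = 56 = 5·11 + 1), so t ≡ 8·7 = 56 ≡ 1 (mod 11).
    Then x = 5 + 7·1 = 12, valid modulo lcm(7, 11) = 77: x ≡ 12 (mod 77).
  Combine with x ≡ 4 (mod 5): since gcd(77, 5) = 1, we get a unique residue mod 385.
    Write x = 12 + 77·t and substitute into x ≡ 4 (mod 5): 77·t ≡ 4 − 12 = -8 (mod 5).
    Reduce coefficients mod 5: 2·t ≡ 2 (mod 5).
    The inverse of 2 mod 5 is 3 (since 2·3 = 6 = 1·5 + 1), so t ≡ 3·2 = 6 ≡ 1 (mod 5).
    Then x = 12 + 77·1 = 89, valid modulo lcm(77, 5) = 385: x ≡ 89 (mod 385).
Verify: 89 mod 7 = 5 ✓, 89 mod 11 = 1 ✓, 89 mod 5 = 4 ✓.

x ≡ 89 (mod 385).


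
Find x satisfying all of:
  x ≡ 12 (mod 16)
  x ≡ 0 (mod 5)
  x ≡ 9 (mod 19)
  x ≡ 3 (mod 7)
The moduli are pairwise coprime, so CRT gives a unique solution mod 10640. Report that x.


Product of moduli M = 16 · 5 · 19 · 7 = 10640.
Merge one congruence at a time:
  Start: x ≡ 12 (mod 16).
  Combine with x ≡ 0 (mod 5); new modulus lcm = 80.
    Write x = 12 + 16·t and substitute into x ≡ 0 (mod 5): 16·t ≡ 0 − 12 = -12 (mod 5).
    Reduce coefficients mod 5: 1·t ≡ 3 (mod 5).
    So t ≡ 3 (mod 5).
    Then x = 12 + 16·3 = 60, valid modulo lcm(16, 5) = 80: x ≡ 60 (mod 80).
  Combine with x ≡ 9 (mod 19); new modulus lcm = 1520.
    Write x = 60 + 80·t and substitute into x ≡ 9 (mod 19): 80·t ≡ 9 − 60 = -51 (mod 19).
    Reduce coefficients mod 19: 4·t ≡ 6 (mod 19).
    The inverse of 4 mod 19 is 5 (since 4·5 = 20 = 1·19 + 1), so t ≡ 5·6 = 30 ≡ 11 (mod 19).
    Then x = 60 + 80·11 = 940, valid modulo lcm(80, 19) = 1520: x ≡ 940 (mod 1520).
  Combine with x ≡ 3 (mod 7); new modulus lcm = 10640.
    Write x = 940 + 1520·t and substitute into x ≡ 3 (mod 7): 1520·t ≡ 3 − 940 = -937 (mod 7).
    Reduce coefficients mod 7: 1·t ≡ 1 (mod 7).
    So t ≡ 1 (mod 7).
    Then x = 940 + 1520·1 = 2460, valid modulo lcm(1520, 7) = 10640: x ≡ 2460 (mod 10640).
Verify against each original: 2460 mod 16 = 12, 2460 mod 5 = 0, 2460 mod 19 = 9, 2460 mod 7 = 3.

x ≡ 2460 (mod 10640).


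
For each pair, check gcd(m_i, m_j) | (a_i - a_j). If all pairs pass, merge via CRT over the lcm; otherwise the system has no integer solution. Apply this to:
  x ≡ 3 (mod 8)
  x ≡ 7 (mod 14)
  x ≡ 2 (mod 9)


Moduli 8, 14, 9 are not pairwise coprime, so CRT works modulo lcm(m_i) when all pairwise compatibility conditions hold.
Pairwise compatibility: gcd(m_i, m_j) must divide a_i - a_j for every pair.
Merge one congruence at a time:
  Start: x ≡ 3 (mod 8).
  Combine with x ≡ 7 (mod 14): gcd(8, 14) = 2; 7 - 3 = 4, which IS divisible by 2, so compatible.
    Write x = 3 + 8·t and substitute into x ≡ 7 (mod 14): 8·t ≡ 7 − 3 = 4 (mod 14).
    Divide the congruence (and modulus) by g = 2: 4·t ≡ 2 (mod 7).
    The inverse of 4 mod 7 is 2 (since 4·2 = 8 = 1·7 + 1), so t ≡ 2·2 = 4 ≡ 4 (mod 7).
    Then x = 3 + 8·4 = 35, valid modulo lcm(8, 14) = 56: x ≡ 35 (mod 56).
  Combine with x ≡ 2 (mod 9): gcd(56, 9) = 1; 2 - 35 = -33, which IS divisible by 1, so compatible.
    Write x = 35 + 56·t and substitute into x ≡ 2 (mod 9): 56·t ≡ 2 − 35 = -33 (mod 9).
    Reduce coefficients mod 9: 2·t ≡ 3 (mod 9).
    The inverse of 2 mod 9 is 5 (since 2·5 = 10 = 1·9 + 1), so t ≡ 5·3 = 15 ≡ 6 (mod 9).
    Then x = 35 + 56·6 = 371, valid modulo lcm(56, 9) = 504: x ≡ 371 (mod 504).
Verify: 371 mod 8 = 3, 371 mod 14 = 7, 371 mod 9 = 2.

x ≡ 371 (mod 504).


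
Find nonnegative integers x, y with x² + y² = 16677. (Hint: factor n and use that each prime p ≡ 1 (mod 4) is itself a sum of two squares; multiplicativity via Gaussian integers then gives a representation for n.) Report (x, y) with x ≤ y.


Step 1: Factor n = 16677 = 3^2 · 17 · 109.
Step 2: Check the mod-4 condition on each prime factor: 3 ≡ 3 (mod 4), exponent 2 (must be even); 17 ≡ 1 (mod 4), exponent 1; 109 ≡ 1 (mod 4), exponent 1.
All primes ≡ 3 (mod 4) appear to even exponent (or don't appear), so by the two-squares theorem n IS expressible as a sum of two squares.
Step 3: Build a representation. Group n = k² · m with k = 3 and m = 17 · 109 = 1853 (a product of primes ≡ 1 (mod 4)); a representation of m scales to one of n via (k·x)² + (k·y)² = k²(x² + y²). Each prime p ≡ 1 (mod 4) is itself a sum of two squares; find a² by testing p − a² for a perfect square:
  17: 17 − 1² = 16 = 4² ⇒ 17 = 1² + 4².
  109: 109 − 1² = 108, 109 − 2² = 105, 109 − 3² = 100 = 10² ⇒ 109 = 3² + 10².
  Combine using the Brahmagupta–Fibonacci identity (a² + b²)(c² + d²) = (ac − bd)² + (ad + bc)² = (ac + bd)² + (ad − bc)²:
  17 · 109 = 1853: from (1² + 4²)(3² + 10²), take (1·3 − 4·10, 1·10 + 4·3) = (3 − 40, 10 + 12) = (-37, 22); dropping signs (only squares matter) gives (37, 22); check 37² + 22² = 1369 + 484 = 1853 ✓.
  Scale by k = 3: (3·37, 3·22) = (111, 66).
Step 4: Order so x ≤ y and verify: 66² + 111² = 4356 + 12321 = 16677 = n. ✓

n = 16677 = 66² + 111² (one valid representation with x ≤ y).


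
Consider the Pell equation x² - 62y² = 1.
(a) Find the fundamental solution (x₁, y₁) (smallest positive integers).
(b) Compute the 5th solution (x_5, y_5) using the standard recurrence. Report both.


Step 1: Find the fundamental solution (x₁, y₁) of x² - 62y² = 1.
  Expand √62 as a continued fraction. a₀ = ⌊√62⌋ = 7; iterate m_{k+1} = d_k·a_k − m_k, d_{k+1} = (62 − m_{k+1}²)/d_k, a_{k+1} = ⌊(a₀ + m_{k+1})/d_{k+1}⌋ (starting m₀ = 0, d₀ = 1), with convergents p_k = a_k·p_{k-1} + p_{k-2}, q_k = a_k·q_{k-1} + q_{k-2} (p₋₁ = 1, q₋₁ = 0):
  k = 0: a₀ = 7; p₀/q₀ = 7/1; p₀² − 62·q₀² = 49 − 62 = -13.
  k = 1: m = 7, d = 13, a = ⌊(7 + 7)/13⌋ = 1; p/q = (1·7 + 1)/(1·1 + 0) = 8/1; p² − 62·q² = 64 − 62 = 2.
  k = 2: m = 6, d = 2, a = ⌊(7 + 6)/2⌋ = 6; p/q = (6·8 + 7)/(6·1 + 1) = 55/7; p² − 62·q² = 3025 − 3038 = -13.
  k = 3: m = 6, d = 13, a = ⌊(7 + 6)/13⌋ = 1; p/q = (1·55 + 8)/(1·7 + 1) = 63/8; p² − 62·q² = 3969 − 3968 = 1.
  The first convergent with p² − 62·q² = 1 gives the fundamental solution (x₁, y₁) = (63, 8).
Step 2: Apply the recurrence (x_{n+1}, y_{n+1}) = (x₁x_n + 62y₁y_n, x₁y_n + y₁x_n) repeatedly.
  From (x_1, y_1) = (63, 8): x_2 = 63·63 + 62·8·8 = 7937; y_2 = 63·8 + 8·63 = 1008.
  From (x_2, y_2) = (7937, 1008): x_3 = 63·7937 + 62·8·1008 = 999999; y_3 = 63·1008 + 8·7937 = 127000.
  From (x_3, y_3) = (999999, 127000): x_4 = 63·999999 + 62·8·127000 = 125991937; y_4 = 63·127000 + 8·999999 = 16000992.
  From (x_4, y_4) = (125991937, 16000992): x_5 = 63·125991937 + 62·8·16000992 = 15873984063; y_5 = 63·16000992 + 8·125991937 = 2015997992.
Step 3: Verify x_5² - 62·y_5² = 251983370032377987969 - 251983370032377987968 = 1 (should be 1). ✓

(x_1, y_1) = (63, 8); (x_5, y_5) = (15873984063, 2015997992).


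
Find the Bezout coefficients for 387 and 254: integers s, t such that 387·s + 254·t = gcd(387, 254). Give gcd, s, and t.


Euclidean algorithm on (387, 254) — divide until remainder is 0:
  387 = 1 · 254 + 133
  254 = 1 · 133 + 121
  133 = 1 · 121 + 12
  121 = 10 · 12 + 1
  12 = 12 · 1 + 0
gcd(387, 254) = 1.
Track Bezout coefficients alongside the remainders: start with r₀ = 387 = a·1 + b·0 (s = 1, t = 0) and r₁ = 254 = a·0 + b·1 (s = 0, t = 1); each new remainder r_{k+1} = r_{k-1} − q_k·r_k inherits s_{k+1} = s_{k-1} − q_k·s_k, t_{k+1} = t_{k-1} − q_k·t_k, so r_k = a·s_k + b·t_k at every step:
  q = 1: r = 133, s = 1 − 1·0 = 1, t = 0 − 1·1 = -1  (check: 387·1 + 254·(-1) = 133)
  q = 1: r = 121, s = 0 − 1·1 = -1, t = 1 − 1·(-1) = 2  (check: 387·(-1) + 254·2 = 121)
  q = 1: r = 12, s = 1 − 1·(-1) = 2, t = -1 − 1·2 = -3  (check: 387·2 + 254·(-3) = 12)
  q = 10: r = 1, s = -1 − 10·2 = -21, t = 2 − 10·(-3) = 32  (check: 387·(-21) + 254·32 = 1)
The row with r = 1 (the gcd) gives the Bezout coefficients s = -21, t = 32.
Result: 387 · (-21) + 254 · (32) = 1.

gcd(387, 254) = 1; s = -21, t = 32 (check: 387·(-21) + 254·32 = 1).


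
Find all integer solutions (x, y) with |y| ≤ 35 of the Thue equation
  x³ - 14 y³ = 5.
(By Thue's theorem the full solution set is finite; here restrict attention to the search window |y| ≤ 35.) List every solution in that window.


The equation is x³ - 14y³ = 5. For fixed y, x³ = 14·y³ + 5, so a solution requires the RHS to be a perfect cube.
Strategy: iterate y from -35 to 35, compute RHS = 14·y³ + 5, and check whether it is a (positive or negative) perfect cube.
Check small values of y:
  y = 0: RHS = 5 is not a perfect cube.
  y = 1: RHS = 19 is not a perfect cube.
  y = -1: RHS = -9 is not a perfect cube.
  y = 2: RHS = 117 is not a perfect cube.
  y = -2: RHS = -107 is not a perfect cube.
  y = 3: RHS = 383 is not a perfect cube.
  y = -3: RHS = -373 is not a perfect cube.
Continuing the search up to |y| = 35 finds no solutions either.
No (x, y) in the scanned range satisfies the equation.

No integer solutions with |y| ≤ 35.


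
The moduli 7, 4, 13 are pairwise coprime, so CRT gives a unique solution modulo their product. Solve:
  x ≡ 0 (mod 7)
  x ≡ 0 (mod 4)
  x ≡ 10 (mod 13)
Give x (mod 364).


Moduli 7, 4, 13 are pairwise coprime; by CRT there is a unique solution modulo M = 7 · 4 · 13 = 364.
Solve pairwise, accumulating the modulus:
  Start with x ≡ 0 (mod 7).
  Combine with x ≡ 0 (mod 4): since gcd(7, 4) = 1, we get a unique residue mod 28.
    Write x = 0 + 7·t and substitute into x ≡ 0 (mod 4): 7·t ≡ 0 − 0 = 0 (mod 4).
    Reduce coefficients mod 4: 3·t ≡ 0 (mod 4).
    The inverse of 3 mod 4 is 3 (since 3·3 = 9 = 2·4 + 1), so t ≡ 3·0 = 0 ≡ 0 (mod 4).
    Then x = 0 + 7·0 = 0, valid modulo lcm(7, 4) = 28: x ≡ 0 (mod 28).
  Combine with x ≡ 10 (mod 13): since gcd(28, 13) = 1, we get a unique residue mod 364.
    Write x = 0 + 28·t and substitute into x ≡ 10 (mod 13): 28·t ≡ 10 − 0 = 10 (mod 13).
    Reduce coefficients mod 13: 2·t ≡ 10 (mod 13).
    The inverse of 2 mod 13 is 7 (since 2·7 = 14 = 1·13 + 1), so t ≡ 7·10 = 70 ≡ 5 (mod 13).
    Then x = 0 + 28·5 = 140, valid modulo lcm(28, 13) = 364: x ≡ 140 (mod 364).
Verify: 140 mod 7 = 0 ✓, 140 mod 4 = 0 ✓, 140 mod 13 = 10 ✓.

x ≡ 140 (mod 364).


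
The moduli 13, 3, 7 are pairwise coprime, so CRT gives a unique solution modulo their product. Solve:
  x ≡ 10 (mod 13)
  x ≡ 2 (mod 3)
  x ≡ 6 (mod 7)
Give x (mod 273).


Moduli 13, 3, 7 are pairwise coprime; by CRT there is a unique solution modulo M = 13 · 3 · 7 = 273.
Solve pairwise, accumulating the modulus:
  Start with x ≡ 10 (mod 13).
  Combine with x ≡ 2 (mod 3): since gcd(13, 3) = 1, we get a unique residue mod 39.
    Write x = 10 + 13·t and substitute into x ≡ 2 (mod 3): 13·t ≡ 2 − 10 = -8 (mod 3).
    Reduce coefficients mod 3: 1·t ≡ 1 (mod 3).
    So t ≡ 1 (mod 3).
    Then x = 10 + 13·1 = 23, valid modulo lcm(13, 3) = 39: x ≡ 23 (mod 39).
  Combine with x ≡ 6 (mod 7): since gcd(39, 7) = 1, we get a unique residue mod 273.
    Write x = 23 + 39·t and substitute into x ≡ 6 (mod 7): 39·t ≡ 6 − 23 = -17 (mod 7).
    Reduce coefficients mod 7: 4·t ≡ 4 (mod 7).
    The inverse of 4 mod 7 is 2 (since 4·2 = 8 = 1·7 + 1), so t ≡ 2·4 = 8 ≡ 1 (mod 7).
    Then x = 23 + 39·1 = 62, valid modulo lcm(39, 7) = 273: x ≡ 62 (mod 273).
Verify: 62 mod 13 = 10 ✓, 62 mod 3 = 2 ✓, 62 mod 7 = 6 ✓.

x ≡ 62 (mod 273).


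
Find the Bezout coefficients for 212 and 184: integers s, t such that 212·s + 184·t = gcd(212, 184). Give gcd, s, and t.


Euclidean algorithm on (212, 184) — divide until remainder is 0:
  212 = 1 · 184 + 28
  184 = 6 · 28 + 16
  28 = 1 · 16 + 12
  16 = 1 · 12 + 4
  12 = 3 · 4 + 0
gcd(212, 184) = 4.
Track Bezout coefficients alongside the remainders: start with r₀ = 212 = a·1 + b·0 (s = 1, t = 0) and r₁ = 184 = a·0 + b·1 (s = 0, t = 1); each new remainder r_{k+1} = r_{k-1} − q_k·r_k inherits s_{k+1} = s_{k-1} − q_k·s_k, t_{k+1} = t_{k-1} − q_k·t_k, so r_k = a·s_k + b·t_k at every step:
  q = 1: r = 28, s = 1 − 1·0 = 1, t = 0 − 1·1 = -1  (check: 212·1 + 184·(-1) = 28)
  q = 6: r = 16, s = 0 − 6·1 = -6, t = 1 − 6·(-1) = 7  (check: 212·(-6) + 184·7 = 16)
  q = 1: r = 12, s = 1 − 1·(-6) = 7, t = -1 − 1·7 = -8  (check: 212·7 + 184·(-8) = 12)
  q = 1: r = 4, s = -6 − 1·7 = -13, t = 7 − 1·(-8) = 15  (check: 212·(-13) + 184·15 = 4)
The row with r = 4 (the gcd) gives the Bezout coefficients s = -13, t = 15.
Result: 212 · (-13) + 184 · (15) = 4.

gcd(212, 184) = 4; s = -13, t = 15 (check: 212·(-13) + 184·15 = 4).
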